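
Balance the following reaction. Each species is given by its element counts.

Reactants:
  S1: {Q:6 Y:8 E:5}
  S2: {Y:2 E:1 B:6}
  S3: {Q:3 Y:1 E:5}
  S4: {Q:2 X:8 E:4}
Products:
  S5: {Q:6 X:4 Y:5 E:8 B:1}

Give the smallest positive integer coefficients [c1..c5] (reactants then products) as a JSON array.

Coefficients: [3, 1, 4, 3, 6]

Q: 3·6+1·0+4·3+3·2 = 36 | 6·6 = 36
X: 3·0+1·0+4·0+3·8 = 24 | 6·4 = 24
Y: 3·8+1·2+4·1+3·0 = 30 | 6·5 = 30
E: 3·5+1·1+4·5+3·4 = 48 | 6·8 = 48
B: 3·0+1·6+4·0+3·0 = 6 | 6·1 = 6
gcd(3,1,4,3,6) = 1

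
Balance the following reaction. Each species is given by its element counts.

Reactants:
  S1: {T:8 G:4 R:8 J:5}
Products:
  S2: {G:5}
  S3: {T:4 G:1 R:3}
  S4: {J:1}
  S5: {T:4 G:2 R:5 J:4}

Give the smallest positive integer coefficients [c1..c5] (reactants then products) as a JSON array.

Coefficients: [5, 1, 5, 5, 5]

T: 5·8 = 40 | 1·0+5·4+5·0+5·4 = 40
G: 5·4 = 20 | 1·5+5·1+5·0+5·2 = 20
R: 5·8 = 40 | 1·0+5·3+5·0+5·5 = 40
J: 5·5 = 25 | 1·0+5·0+5·1+5·4 = 25
gcd(5,1,5,5,5) = 1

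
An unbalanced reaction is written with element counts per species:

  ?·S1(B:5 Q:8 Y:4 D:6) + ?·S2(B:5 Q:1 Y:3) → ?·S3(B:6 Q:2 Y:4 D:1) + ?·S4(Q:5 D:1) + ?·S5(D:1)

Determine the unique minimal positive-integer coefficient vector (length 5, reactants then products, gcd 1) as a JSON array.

B: 2·5+4·5 = 30 | 5·6+2·0+5·0 = 30
Q: 2·8+4·1 = 20 | 5·2+2·5+5·0 = 20
Y: 2·4+4·3 = 20 | 5·4+2·0+5·0 = 20
D: 2·6+4·0 = 12 | 5·1+2·1+5·1 = 12
gcd(2,4,5,2,5) = 1

Coefficients: [2, 4, 5, 2, 5]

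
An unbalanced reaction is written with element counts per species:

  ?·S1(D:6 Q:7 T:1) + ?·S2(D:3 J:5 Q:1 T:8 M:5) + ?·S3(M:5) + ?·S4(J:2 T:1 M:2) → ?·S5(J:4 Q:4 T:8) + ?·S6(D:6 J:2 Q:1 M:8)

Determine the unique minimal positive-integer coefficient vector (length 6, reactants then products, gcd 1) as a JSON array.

D: 3·6+4·3+2·0+5·0 = 30 | 5·0+5·6 = 30
J: 3·0+4·5+2·0+5·2 = 30 | 5·4+5·2 = 30
Q: 3·7+4·1+2·0+5·0 = 25 | 5·4+5·1 = 25
T: 3·1+4·8+2·0+5·1 = 40 | 5·8+5·0 = 40
M: 3·0+4·5+2·5+5·2 = 40 | 5·0+5·8 = 40
gcd(3,4,2,5,5,5) = 1

Coefficients: [3, 4, 2, 5, 5, 5]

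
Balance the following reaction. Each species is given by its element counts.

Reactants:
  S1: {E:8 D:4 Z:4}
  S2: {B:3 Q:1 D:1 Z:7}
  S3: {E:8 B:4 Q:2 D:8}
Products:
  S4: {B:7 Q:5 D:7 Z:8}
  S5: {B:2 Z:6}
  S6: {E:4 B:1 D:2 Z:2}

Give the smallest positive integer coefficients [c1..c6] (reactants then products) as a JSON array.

E: 1·8+6·0+2·8 = 24 | 2·0+3·0+6·4 = 24
B: 1·0+6·3+2·4 = 26 | 2·7+3·2+6·1 = 26
Q: 1·0+6·1+2·2 = 10 | 2·5+3·0+6·0 = 10
D: 1·4+6·1+2·8 = 26 | 2·7+3·0+6·2 = 26
Z: 1·4+6·7+2·0 = 46 | 2·8+3·6+6·2 = 46
gcd(1,6,2,2,3,6) = 1

Coefficients: [1, 6, 2, 2, 3, 6]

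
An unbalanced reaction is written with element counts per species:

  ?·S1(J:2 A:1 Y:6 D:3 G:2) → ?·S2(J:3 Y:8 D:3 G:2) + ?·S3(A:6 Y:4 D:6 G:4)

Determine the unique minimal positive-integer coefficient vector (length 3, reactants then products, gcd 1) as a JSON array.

Coefficients: [6, 4, 1]

J: 6·2 = 12 | 4·3+1·0 = 12
A: 6·1 = 6 | 4·0+1·6 = 6
Y: 6·6 = 36 | 4·8+1·4 = 36
D: 6·3 = 18 | 4·3+1·6 = 18
G: 6·2 = 12 | 4·2+1·4 = 12
gcd(6,4,1) = 1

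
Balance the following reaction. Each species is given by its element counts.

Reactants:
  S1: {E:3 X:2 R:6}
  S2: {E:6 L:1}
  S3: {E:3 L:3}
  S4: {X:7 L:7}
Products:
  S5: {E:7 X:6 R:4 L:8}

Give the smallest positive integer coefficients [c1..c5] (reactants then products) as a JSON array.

Coefficients: [2, 1, 3, 2, 3]

E: 2·3+1·6+3·3+2·0 = 21 | 3·7 = 21
X: 2·2+1·0+3·0+2·7 = 18 | 3·6 = 18
R: 2·6+1·0+3·0+2·0 = 12 | 3·4 = 12
L: 2·0+1·1+3·3+2·7 = 24 | 3·8 = 24
gcd(2,1,3,2,3) = 1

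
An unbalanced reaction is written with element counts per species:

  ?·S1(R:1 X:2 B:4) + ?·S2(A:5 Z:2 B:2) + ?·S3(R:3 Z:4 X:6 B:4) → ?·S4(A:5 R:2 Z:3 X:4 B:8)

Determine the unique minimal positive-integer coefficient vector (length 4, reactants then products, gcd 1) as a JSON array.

Coefficients: [5, 4, 1, 4]

A: 5·0+4·5+1·0 = 20 | 4·5 = 20
R: 5·1+4·0+1·3 = 8 | 4·2 = 8
Z: 5·0+4·2+1·4 = 12 | 4·3 = 12
X: 5·2+4·0+1·6 = 16 | 4·4 = 16
B: 5·4+4·2+1·4 = 32 | 4·8 = 32
gcd(5,4,1,4) = 1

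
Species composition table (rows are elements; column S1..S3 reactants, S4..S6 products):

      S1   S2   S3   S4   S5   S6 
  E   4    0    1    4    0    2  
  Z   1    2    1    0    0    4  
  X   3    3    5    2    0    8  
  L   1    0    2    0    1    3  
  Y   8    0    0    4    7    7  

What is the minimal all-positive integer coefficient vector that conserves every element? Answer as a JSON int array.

E: 6·4+2·0+2·1 = 26 | 5·4+1·0+3·2 = 26
Z: 6·1+2·2+2·1 = 12 | 5·0+1·0+3·4 = 12
X: 6·3+2·3+2·5 = 34 | 5·2+1·0+3·8 = 34
L: 6·1+2·0+2·2 = 10 | 5·0+1·1+3·3 = 10
Y: 6·8+2·0+2·0 = 48 | 5·4+1·7+3·7 = 48
gcd(6,2,2,5,1,3) = 1

Coefficients: [6, 2, 2, 5, 1, 3]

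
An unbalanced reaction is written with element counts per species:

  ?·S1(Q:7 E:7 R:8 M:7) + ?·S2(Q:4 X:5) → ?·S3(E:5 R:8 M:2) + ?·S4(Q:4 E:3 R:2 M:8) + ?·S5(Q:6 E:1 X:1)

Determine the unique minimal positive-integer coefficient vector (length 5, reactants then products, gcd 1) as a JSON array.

Coefficients: [6, 1, 5, 4, 5]

Q: 6·7+1·4 = 46 | 5·0+4·4+5·6 = 46
E: 6·7+1·0 = 42 | 5·5+4·3+5·1 = 42
R: 6·8+1·0 = 48 | 5·8+4·2+5·0 = 48
M: 6·7+1·0 = 42 | 5·2+4·8+5·0 = 42
X: 6·0+1·5 = 5 | 5·0+4·0+5·1 = 5
gcd(6,1,5,4,5) = 1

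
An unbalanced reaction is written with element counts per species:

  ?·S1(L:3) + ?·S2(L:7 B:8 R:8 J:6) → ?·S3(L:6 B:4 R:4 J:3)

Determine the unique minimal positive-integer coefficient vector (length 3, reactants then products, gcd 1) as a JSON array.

L: 5·3+3·7 = 36 | 6·6 = 36
B: 5·0+3·8 = 24 | 6·4 = 24
R: 5·0+3·8 = 24 | 6·4 = 24
J: 5·0+3·6 = 18 | 6·3 = 18
gcd(5,3,6) = 1

Coefficients: [5, 3, 6]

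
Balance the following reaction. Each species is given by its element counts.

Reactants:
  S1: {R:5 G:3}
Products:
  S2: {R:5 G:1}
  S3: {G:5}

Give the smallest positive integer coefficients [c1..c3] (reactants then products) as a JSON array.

R: 5·5 = 25 | 5·5+2·0 = 25
G: 5·3 = 15 | 5·1+2·5 = 15
gcd(5,5,2) = 1

Coefficients: [5, 5, 2]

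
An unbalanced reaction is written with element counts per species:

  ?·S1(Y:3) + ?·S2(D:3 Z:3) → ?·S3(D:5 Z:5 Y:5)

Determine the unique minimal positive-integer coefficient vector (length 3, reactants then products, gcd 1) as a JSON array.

Coefficients: [5, 5, 3]

D: 5·0+5·3 = 15 | 3·5 = 15
Z: 5·0+5·3 = 15 | 3·5 = 15
Y: 5·3+5·0 = 15 | 3·5 = 15
gcd(5,5,3) = 1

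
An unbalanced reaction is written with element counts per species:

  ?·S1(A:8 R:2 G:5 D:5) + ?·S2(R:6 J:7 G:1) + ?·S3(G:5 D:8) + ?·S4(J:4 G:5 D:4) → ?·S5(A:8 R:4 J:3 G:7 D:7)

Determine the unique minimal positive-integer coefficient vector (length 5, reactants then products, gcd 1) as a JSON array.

A: 6·8+2·0+1·0+1·0 = 48 | 6·8 = 48
R: 6·2+2·6+1·0+1·0 = 24 | 6·4 = 24
J: 6·0+2·7+1·0+1·4 = 18 | 6·3 = 18
G: 6·5+2·1+1·5+1·5 = 42 | 6·7 = 42
D: 6·5+2·0+1·8+1·4 = 42 | 6·7 = 42
gcd(6,2,1,1,6) = 1

Coefficients: [6, 2, 1, 1, 6]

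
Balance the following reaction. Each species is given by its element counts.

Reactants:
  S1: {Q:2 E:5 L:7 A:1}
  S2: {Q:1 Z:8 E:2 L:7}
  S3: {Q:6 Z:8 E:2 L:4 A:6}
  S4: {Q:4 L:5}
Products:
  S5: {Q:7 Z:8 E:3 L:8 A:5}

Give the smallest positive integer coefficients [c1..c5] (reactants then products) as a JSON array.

Coefficients: [1, 1, 4, 2, 5]

Q: 1·2+1·1+4·6+2·4 = 35 | 5·7 = 35
Z: 1·0+1·8+4·8+2·0 = 40 | 5·8 = 40
E: 1·5+1·2+4·2+2·0 = 15 | 5·3 = 15
L: 1·7+1·7+4·4+2·5 = 40 | 5·8 = 40
A: 1·1+1·0+4·6+2·0 = 25 | 5·5 = 25
gcd(1,1,4,2,5) = 1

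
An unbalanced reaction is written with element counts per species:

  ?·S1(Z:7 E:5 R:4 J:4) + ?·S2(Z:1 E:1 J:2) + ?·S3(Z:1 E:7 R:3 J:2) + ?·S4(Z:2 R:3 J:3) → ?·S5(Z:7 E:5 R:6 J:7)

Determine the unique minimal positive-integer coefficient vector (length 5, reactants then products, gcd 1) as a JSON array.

Z: 3·7+3·1+1·1+5·2 = 35 | 5·7 = 35
E: 3·5+3·1+1·7+5·0 = 25 | 5·5 = 25
R: 3·4+3·0+1·3+5·3 = 30 | 5·6 = 30
J: 3·4+3·2+1·2+5·3 = 35 | 5·7 = 35
gcd(3,3,1,5,5) = 1

Coefficients: [3, 3, 1, 5, 5]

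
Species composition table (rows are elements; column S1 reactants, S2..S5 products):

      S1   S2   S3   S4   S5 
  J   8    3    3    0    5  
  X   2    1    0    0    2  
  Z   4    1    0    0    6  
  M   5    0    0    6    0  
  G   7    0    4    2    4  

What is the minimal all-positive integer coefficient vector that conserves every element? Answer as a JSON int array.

Coefficients: [6, 6, 5, 5, 3]

J: 6·8 = 48 | 6·3+5·3+5·0+3·5 = 48
X: 6·2 = 12 | 6·1+5·0+5·0+3·2 = 12
Z: 6·4 = 24 | 6·1+5·0+5·0+3·6 = 24
M: 6·5 = 30 | 6·0+5·0+5·6+3·0 = 30
G: 6·7 = 42 | 6·0+5·4+5·2+3·4 = 42
gcd(6,6,5,5,3) = 1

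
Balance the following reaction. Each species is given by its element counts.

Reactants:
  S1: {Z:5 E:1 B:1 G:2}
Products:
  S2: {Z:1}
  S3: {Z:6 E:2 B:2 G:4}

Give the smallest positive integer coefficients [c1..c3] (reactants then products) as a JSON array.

Z: 2·5 = 10 | 4·1+1·6 = 10
E: 2·1 = 2 | 4·0+1·2 = 2
B: 2·1 = 2 | 4·0+1·2 = 2
G: 2·2 = 4 | 4·0+1·4 = 4
gcd(2,4,1) = 1

Coefficients: [2, 4, 1]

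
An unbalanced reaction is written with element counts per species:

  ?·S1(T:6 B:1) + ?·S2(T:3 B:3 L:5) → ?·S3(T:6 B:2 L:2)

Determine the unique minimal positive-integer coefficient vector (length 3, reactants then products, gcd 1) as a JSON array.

T: 4·6+2·3 = 30 | 5·6 = 30
B: 4·1+2·3 = 10 | 5·2 = 10
L: 4·0+2·5 = 10 | 5·2 = 10
gcd(4,2,5) = 1

Coefficients: [4, 2, 5]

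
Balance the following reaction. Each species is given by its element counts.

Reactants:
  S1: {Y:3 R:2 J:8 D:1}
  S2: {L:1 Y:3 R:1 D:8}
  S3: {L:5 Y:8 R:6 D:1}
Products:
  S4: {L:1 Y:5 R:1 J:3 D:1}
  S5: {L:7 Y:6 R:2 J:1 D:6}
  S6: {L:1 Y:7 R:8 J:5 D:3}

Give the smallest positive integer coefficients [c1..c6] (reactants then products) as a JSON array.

L: 4·0+3·1+5·5 = 28 | 3·1+3·7+4·1 = 28
Y: 4·3+3·3+5·8 = 61 | 3·5+3·6+4·7 = 61
R: 4·2+3·1+5·6 = 41 | 3·1+3·2+4·8 = 41
J: 4·8+3·0+5·0 = 32 | 3·3+3·1+4·5 = 32
D: 4·1+3·8+5·1 = 33 | 3·1+3·6+4·3 = 33
gcd(4,3,5,3,3,4) = 1

Coefficients: [4, 3, 5, 3, 3, 4]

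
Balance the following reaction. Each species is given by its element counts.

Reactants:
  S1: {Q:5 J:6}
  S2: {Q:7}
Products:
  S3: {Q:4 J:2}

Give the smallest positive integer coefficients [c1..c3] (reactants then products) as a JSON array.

Q: 1·5+1·7 = 12 | 3·4 = 12
J: 1·6+1·0 = 6 | 3·2 = 6
gcd(1,1,3) = 1

Coefficients: [1, 1, 3]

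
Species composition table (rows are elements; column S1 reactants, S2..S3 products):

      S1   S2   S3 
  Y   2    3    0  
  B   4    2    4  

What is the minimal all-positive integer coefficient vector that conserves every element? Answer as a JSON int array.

Y: 3·2 = 6 | 2·3+2·0 = 6
B: 3·4 = 12 | 2·2+2·4 = 12
gcd(3,2,2) = 1

Coefficients: [3, 2, 2]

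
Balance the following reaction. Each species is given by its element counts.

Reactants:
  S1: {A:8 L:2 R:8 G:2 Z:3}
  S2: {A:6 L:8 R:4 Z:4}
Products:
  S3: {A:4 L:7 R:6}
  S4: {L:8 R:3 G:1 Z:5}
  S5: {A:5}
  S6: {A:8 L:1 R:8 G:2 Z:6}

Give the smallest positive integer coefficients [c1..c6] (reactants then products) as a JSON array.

Coefficients: [4, 4, 3, 2, 4, 3]

A: 4·8+4·6 = 56 | 3·4+2·0+4·5+3·8 = 56
L: 4·2+4·8 = 40 | 3·7+2·8+4·0+3·1 = 40
R: 4·8+4·4 = 48 | 3·6+2·3+4·0+3·8 = 48
G: 4·2+4·0 = 8 | 3·0+2·1+4·0+3·2 = 8
Z: 4·3+4·4 = 28 | 3·0+2·5+4·0+3·6 = 28
gcd(4,4,3,2,4,3) = 1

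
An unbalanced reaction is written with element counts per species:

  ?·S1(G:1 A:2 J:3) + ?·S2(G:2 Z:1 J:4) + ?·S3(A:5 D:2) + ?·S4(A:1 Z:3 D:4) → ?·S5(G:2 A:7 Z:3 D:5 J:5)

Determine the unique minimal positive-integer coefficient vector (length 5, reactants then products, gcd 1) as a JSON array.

Coefficients: [6, 3, 5, 5, 6]

G: 6·1+3·2+5·0+5·0 = 12 | 6·2 = 12
A: 6·2+3·0+5·5+5·1 = 42 | 6·7 = 42
Z: 6·0+3·1+5·0+5·3 = 18 | 6·3 = 18
D: 6·0+3·0+5·2+5·4 = 30 | 6·5 = 30
J: 6·3+3·4+5·0+5·0 = 30 | 6·5 = 30
gcd(6,3,5,5,6) = 1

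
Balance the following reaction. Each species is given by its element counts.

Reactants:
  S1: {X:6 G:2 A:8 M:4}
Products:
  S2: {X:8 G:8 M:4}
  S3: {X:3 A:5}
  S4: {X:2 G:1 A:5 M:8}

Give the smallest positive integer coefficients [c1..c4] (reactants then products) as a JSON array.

X: 5·6 = 30 | 1·8+6·3+2·2 = 30
G: 5·2 = 10 | 1·8+6·0+2·1 = 10
A: 5·8 = 40 | 1·0+6·5+2·5 = 40
M: 5·4 = 20 | 1·4+6·0+2·8 = 20
gcd(5,1,6,2) = 1

Coefficients: [5, 1, 6, 2]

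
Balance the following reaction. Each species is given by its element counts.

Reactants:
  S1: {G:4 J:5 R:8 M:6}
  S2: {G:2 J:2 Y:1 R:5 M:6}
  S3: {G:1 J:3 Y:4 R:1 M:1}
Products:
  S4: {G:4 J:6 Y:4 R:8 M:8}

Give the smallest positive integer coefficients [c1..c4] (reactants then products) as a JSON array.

G: 2·4+4·2+4·1 = 20 | 5·4 = 20
J: 2·5+4·2+4·3 = 30 | 5·6 = 30
Y: 2·0+4·1+4·4 = 20 | 5·4 = 20
R: 2·8+4·5+4·1 = 40 | 5·8 = 40
M: 2·6+4·6+4·1 = 40 | 5·8 = 40
gcd(2,4,4,5) = 1

Coefficients: [2, 4, 4, 5]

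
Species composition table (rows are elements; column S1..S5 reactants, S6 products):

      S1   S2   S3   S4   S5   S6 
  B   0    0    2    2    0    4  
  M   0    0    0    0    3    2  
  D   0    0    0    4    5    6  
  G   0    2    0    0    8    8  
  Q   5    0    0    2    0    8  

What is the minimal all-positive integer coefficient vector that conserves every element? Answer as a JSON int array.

B: 4·0+4·0+4·2+2·2+2·0 = 12 | 3·4 = 12
M: 4·0+4·0+4·0+2·0+2·3 = 6 | 3·2 = 6
D: 4·0+4·0+4·0+2·4+2·5 = 18 | 3·6 = 18
G: 4·0+4·2+4·0+2·0+2·8 = 24 | 3·8 = 24
Q: 4·5+4·0+4·0+2·2+2·0 = 24 | 3·8 = 24
gcd(4,4,4,2,2,3) = 1

Coefficients: [4, 4, 4, 2, 2, 3]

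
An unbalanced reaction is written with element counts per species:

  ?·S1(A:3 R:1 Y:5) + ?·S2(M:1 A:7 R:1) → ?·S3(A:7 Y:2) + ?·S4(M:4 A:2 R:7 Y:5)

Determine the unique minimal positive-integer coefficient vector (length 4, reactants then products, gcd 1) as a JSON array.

M: 3·0+4·1 = 4 | 5·0+1·4 = 4
A: 3·3+4·7 = 37 | 5·7+1·2 = 37
R: 3·1+4·1 = 7 | 5·0+1·7 = 7
Y: 3·5+4·0 = 15 | 5·2+1·5 = 15
gcd(3,4,5,1) = 1

Coefficients: [3, 4, 5, 1]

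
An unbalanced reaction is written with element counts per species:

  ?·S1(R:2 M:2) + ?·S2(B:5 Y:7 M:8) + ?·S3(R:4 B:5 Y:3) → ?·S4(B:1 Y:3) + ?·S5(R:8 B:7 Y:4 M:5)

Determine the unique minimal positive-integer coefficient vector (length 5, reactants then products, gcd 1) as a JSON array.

Coefficients: [6, 1, 5, 2, 4]

R: 6·2+1·0+5·4 = 32 | 2·0+4·8 = 32
B: 6·0+1·5+5·5 = 30 | 2·1+4·7 = 30
Y: 6·0+1·7+5·3 = 22 | 2·3+4·4 = 22
M: 6·2+1·8+5·0 = 20 | 2·0+4·5 = 20
gcd(6,1,5,2,4) = 1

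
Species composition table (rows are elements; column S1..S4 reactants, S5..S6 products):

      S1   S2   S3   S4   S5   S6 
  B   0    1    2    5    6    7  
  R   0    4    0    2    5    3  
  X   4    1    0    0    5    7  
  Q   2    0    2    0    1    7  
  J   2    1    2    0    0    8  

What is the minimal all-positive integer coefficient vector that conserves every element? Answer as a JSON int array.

Coefficients: [6, 2, 5, 3, 1, 3]

B: 6·0+2·1+5·2+3·5 = 27 | 1·6+3·7 = 27
R: 6·0+2·4+5·0+3·2 = 14 | 1·5+3·3 = 14
X: 6·4+2·1+5·0+3·0 = 26 | 1·5+3·7 = 26
Q: 6·2+2·0+5·2+3·0 = 22 | 1·1+3·7 = 22
J: 6·2+2·1+5·2+3·0 = 24 | 1·0+3·8 = 24
gcd(6,2,5,3,1,3) = 1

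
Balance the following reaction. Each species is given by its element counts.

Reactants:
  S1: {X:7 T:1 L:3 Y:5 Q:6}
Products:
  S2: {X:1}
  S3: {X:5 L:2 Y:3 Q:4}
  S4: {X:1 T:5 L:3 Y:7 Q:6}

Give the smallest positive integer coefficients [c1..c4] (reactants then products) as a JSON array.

Coefficients: [5, 4, 6, 1]

X: 5·7 = 35 | 4·1+6·5+1·1 = 35
T: 5·1 = 5 | 4·0+6·0+1·5 = 5
L: 5·3 = 15 | 4·0+6·2+1·3 = 15
Y: 5·5 = 25 | 4·0+6·3+1·7 = 25
Q: 5·6 = 30 | 4·0+6·4+1·6 = 30
gcd(5,4,6,1) = 1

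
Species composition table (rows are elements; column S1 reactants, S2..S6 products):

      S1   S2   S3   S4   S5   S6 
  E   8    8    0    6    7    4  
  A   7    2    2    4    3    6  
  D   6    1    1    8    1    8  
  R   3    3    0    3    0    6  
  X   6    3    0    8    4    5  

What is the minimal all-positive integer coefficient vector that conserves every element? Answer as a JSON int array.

Coefficients: [4, 1, 5, 1, 2, 1]

E: 4·8 = 32 | 1·8+5·0+1·6+2·7+1·4 = 32
A: 4·7 = 28 | 1·2+5·2+1·4+2·3+1·6 = 28
D: 4·6 = 24 | 1·1+5·1+1·8+2·1+1·8 = 24
R: 4·3 = 12 | 1·3+5·0+1·3+2·0+1·6 = 12
X: 4·6 = 24 | 1·3+5·0+1·8+2·4+1·5 = 24
gcd(4,1,5,1,2,1) = 1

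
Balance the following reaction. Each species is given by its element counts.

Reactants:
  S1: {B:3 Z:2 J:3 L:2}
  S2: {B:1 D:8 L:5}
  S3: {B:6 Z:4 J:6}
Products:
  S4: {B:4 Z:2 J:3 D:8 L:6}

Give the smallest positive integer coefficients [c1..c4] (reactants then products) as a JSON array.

Coefficients: [2, 4, 1, 4]

B: 2·3+4·1+1·6 = 16 | 4·4 = 16
Z: 2·2+4·0+1·4 = 8 | 4·2 = 8
J: 2·3+4·0+1·6 = 12 | 4·3 = 12
D: 2·0+4·8+1·0 = 32 | 4·8 = 32
L: 2·2+4·5+1·0 = 24 | 4·6 = 24
gcd(2,4,1,4) = 1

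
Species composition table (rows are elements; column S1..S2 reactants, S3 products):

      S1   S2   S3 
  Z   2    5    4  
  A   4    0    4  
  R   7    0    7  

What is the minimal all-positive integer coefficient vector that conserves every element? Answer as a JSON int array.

Coefficients: [5, 2, 5]

Z: 5·2+2·5 = 20 | 5·4 = 20
A: 5·4+2·0 = 20 | 5·4 = 20
R: 5·7+2·0 = 35 | 5·7 = 35
gcd(5,2,5) = 1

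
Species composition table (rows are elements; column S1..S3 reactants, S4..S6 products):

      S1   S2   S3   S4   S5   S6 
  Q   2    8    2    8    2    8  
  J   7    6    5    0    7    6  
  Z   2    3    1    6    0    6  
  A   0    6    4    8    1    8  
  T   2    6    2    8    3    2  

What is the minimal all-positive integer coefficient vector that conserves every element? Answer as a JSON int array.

Q: 3·2+3·8+3·2 = 36 | 1·8+6·2+2·8 = 36
J: 3·7+3·6+3·5 = 54 | 1·0+6·7+2·6 = 54
Z: 3·2+3·3+3·1 = 18 | 1·6+6·0+2·6 = 18
A: 3·0+3·6+3·4 = 30 | 1·8+6·1+2·8 = 30
T: 3·2+3·6+3·2 = 30 | 1·8+6·3+2·2 = 30
gcd(3,3,3,1,6,2) = 1

Coefficients: [3, 3, 3, 1, 6, 2]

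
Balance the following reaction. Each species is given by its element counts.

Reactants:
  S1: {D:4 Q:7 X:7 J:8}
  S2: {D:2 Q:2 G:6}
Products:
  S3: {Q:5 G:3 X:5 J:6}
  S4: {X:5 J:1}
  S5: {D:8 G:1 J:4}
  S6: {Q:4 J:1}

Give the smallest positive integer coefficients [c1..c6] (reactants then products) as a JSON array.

Coefficients: [5, 2, 3, 4, 3, 6]

D: 5·4+2·2 = 24 | 3·0+4·0+3·8+6·0 = 24
Q: 5·7+2·2 = 39 | 3·5+4·0+3·0+6·4 = 39
G: 5·0+2·6 = 12 | 3·3+4·0+3·1+6·0 = 12
X: 5·7+2·0 = 35 | 3·5+4·5+3·0+6·0 = 35
J: 5·8+2·0 = 40 | 3·6+4·1+3·4+6·1 = 40
gcd(5,2,3,4,3,6) = 1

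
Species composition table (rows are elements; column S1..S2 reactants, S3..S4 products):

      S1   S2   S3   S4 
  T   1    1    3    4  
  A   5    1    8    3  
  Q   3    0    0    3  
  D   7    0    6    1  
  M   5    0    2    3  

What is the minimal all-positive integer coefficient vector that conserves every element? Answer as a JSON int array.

Coefficients: [1, 6, 1, 1]

T: 1·1+6·1 = 7 | 1·3+1·4 = 7
A: 1·5+6·1 = 11 | 1·8+1·3 = 11
Q: 1·3+6·0 = 3 | 1·0+1·3 = 3
D: 1·7+6·0 = 7 | 1·6+1·1 = 7
M: 1·5+6·0 = 5 | 1·2+1·3 = 5
gcd(1,6,1,1) = 1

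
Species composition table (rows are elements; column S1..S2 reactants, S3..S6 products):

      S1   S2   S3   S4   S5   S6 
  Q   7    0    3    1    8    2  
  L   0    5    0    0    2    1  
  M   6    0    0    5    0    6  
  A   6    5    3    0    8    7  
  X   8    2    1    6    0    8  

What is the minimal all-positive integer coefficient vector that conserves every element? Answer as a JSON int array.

Q: 6·7+1·0 = 42 | 6·3+6·1+2·8+1·2 = 42
L: 6·0+1·5 = 5 | 6·0+6·0+2·2+1·1 = 5
M: 6·6+1·0 = 36 | 6·0+6·5+2·0+1·6 = 36
A: 6·6+1·5 = 41 | 6·3+6·0+2·8+1·7 = 41
X: 6·8+1·2 = 50 | 6·1+6·6+2·0+1·8 = 50
gcd(6,1,6,6,2,1) = 1

Coefficients: [6, 1, 6, 6, 2, 1]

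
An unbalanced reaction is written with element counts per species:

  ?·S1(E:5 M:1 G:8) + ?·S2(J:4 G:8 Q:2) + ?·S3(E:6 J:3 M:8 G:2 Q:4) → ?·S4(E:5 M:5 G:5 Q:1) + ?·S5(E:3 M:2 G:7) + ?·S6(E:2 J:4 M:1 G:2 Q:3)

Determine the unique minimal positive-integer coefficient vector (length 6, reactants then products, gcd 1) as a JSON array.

Coefficients: [4, 2, 4, 5, 3, 5]

E: 4·5+2·0+4·6 = 44 | 5·5+3·3+5·2 = 44
J: 4·0+2·4+4·3 = 20 | 5·0+3·0+5·4 = 20
M: 4·1+2·0+4·8 = 36 | 5·5+3·2+5·1 = 36
G: 4·8+2·8+4·2 = 56 | 5·5+3·7+5·2 = 56
Q: 4·0+2·2+4·4 = 20 | 5·1+3·0+5·3 = 20
gcd(4,2,4,5,3,5) = 1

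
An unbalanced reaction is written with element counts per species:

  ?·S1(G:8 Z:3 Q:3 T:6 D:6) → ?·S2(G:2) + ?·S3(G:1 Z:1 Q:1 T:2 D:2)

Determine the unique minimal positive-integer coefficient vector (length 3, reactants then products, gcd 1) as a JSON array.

G: 2·8 = 16 | 5·2+6·1 = 16
Z: 2·3 = 6 | 5·0+6·1 = 6
Q: 2·3 = 6 | 5·0+6·1 = 6
T: 2·6 = 12 | 5·0+6·2 = 12
D: 2·6 = 12 | 5·0+6·2 = 12
gcd(2,5,6) = 1

Coefficients: [2, 5, 6]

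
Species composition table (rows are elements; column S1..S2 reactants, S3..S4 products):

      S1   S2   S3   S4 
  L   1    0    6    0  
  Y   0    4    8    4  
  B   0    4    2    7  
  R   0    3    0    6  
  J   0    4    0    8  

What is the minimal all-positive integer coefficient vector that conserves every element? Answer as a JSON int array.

L: 6·1+4·0 = 6 | 1·6+2·0 = 6
Y: 6·0+4·4 = 16 | 1·8+2·4 = 16
B: 6·0+4·4 = 16 | 1·2+2·7 = 16
R: 6·0+4·3 = 12 | 1·0+2·6 = 12
J: 6·0+4·4 = 16 | 1·0+2·8 = 16
gcd(6,4,1,2) = 1

Coefficients: [6, 4, 1, 2]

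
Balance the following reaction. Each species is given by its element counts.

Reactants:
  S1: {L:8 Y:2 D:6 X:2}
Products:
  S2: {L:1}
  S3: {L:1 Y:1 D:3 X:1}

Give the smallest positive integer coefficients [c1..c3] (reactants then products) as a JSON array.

Coefficients: [1, 6, 2]

L: 1·8 = 8 | 6·1+2·1 = 8
Y: 1·2 = 2 | 6·0+2·1 = 2
D: 1·6 = 6 | 6·0+2·3 = 6
X: 1·2 = 2 | 6·0+2·1 = 2
gcd(1,6,2) = 1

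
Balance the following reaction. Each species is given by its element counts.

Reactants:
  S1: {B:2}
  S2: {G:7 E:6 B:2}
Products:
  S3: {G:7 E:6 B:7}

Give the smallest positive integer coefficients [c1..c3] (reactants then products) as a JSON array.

Coefficients: [5, 2, 2]

G: 5·0+2·7 = 14 | 2·7 = 14
E: 5·0+2·6 = 12 | 2·6 = 12
B: 5·2+2·2 = 14 | 2·7 = 14
gcd(5,2,2) = 1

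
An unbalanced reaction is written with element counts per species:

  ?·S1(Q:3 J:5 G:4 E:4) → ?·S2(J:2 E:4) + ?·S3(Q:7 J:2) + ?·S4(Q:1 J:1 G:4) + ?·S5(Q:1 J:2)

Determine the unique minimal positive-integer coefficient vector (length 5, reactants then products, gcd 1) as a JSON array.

Q: 6·3 = 18 | 6·0+1·7+6·1+5·1 = 18
J: 6·5 = 30 | 6·2+1·2+6·1+5·2 = 30
G: 6·4 = 24 | 6·0+1·0+6·4+5·0 = 24
E: 6·4 = 24 | 6·4+1·0+6·0+5·0 = 24
gcd(6,6,1,6,5) = 1

Coefficients: [6, 6, 1, 6, 5]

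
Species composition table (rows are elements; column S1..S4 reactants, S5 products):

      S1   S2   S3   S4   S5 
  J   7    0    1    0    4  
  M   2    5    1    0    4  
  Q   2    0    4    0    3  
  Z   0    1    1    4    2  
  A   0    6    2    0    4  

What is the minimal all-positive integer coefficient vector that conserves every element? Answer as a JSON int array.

Coefficients: [2, 2, 2, 1, 4]

J: 2·7+2·0+2·1+1·0 = 16 | 4·4 = 16
M: 2·2+2·5+2·1+1·0 = 16 | 4·4 = 16
Q: 2·2+2·0+2·4+1·0 = 12 | 4·3 = 12
Z: 2·0+2·1+2·1+1·4 = 8 | 4·2 = 8
A: 2·0+2·6+2·2+1·0 = 16 | 4·4 = 16
gcd(2,2,2,1,4) = 1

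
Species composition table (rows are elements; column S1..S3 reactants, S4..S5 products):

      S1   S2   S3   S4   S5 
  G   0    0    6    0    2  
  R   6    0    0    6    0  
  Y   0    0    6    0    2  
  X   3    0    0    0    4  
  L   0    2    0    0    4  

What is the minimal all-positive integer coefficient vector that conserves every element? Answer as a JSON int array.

Coefficients: [4, 6, 1, 4, 3]

G: 4·0+6·0+1·6 = 6 | 4·0+3·2 = 6
R: 4·6+6·0+1·0 = 24 | 4·6+3·0 = 24
Y: 4·0+6·0+1·6 = 6 | 4·0+3·2 = 6
X: 4·3+6·0+1·0 = 12 | 4·0+3·4 = 12
L: 4·0+6·2+1·0 = 12 | 4·0+3·4 = 12
gcd(4,6,1,4,3) = 1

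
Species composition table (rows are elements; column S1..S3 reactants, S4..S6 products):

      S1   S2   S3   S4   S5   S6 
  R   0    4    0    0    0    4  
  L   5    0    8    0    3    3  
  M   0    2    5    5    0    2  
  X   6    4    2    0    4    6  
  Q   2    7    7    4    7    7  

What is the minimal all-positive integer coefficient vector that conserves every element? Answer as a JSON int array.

Coefficients: [2, 5, 1, 1, 1, 5]

R: 2·0+5·4+1·0 = 20 | 1·0+1·0+5·4 = 20
L: 2·5+5·0+1·8 = 18 | 1·0+1·3+5·3 = 18
M: 2·0+5·2+1·5 = 15 | 1·5+1·0+5·2 = 15
X: 2·6+5·4+1·2 = 34 | 1·0+1·4+5·6 = 34
Q: 2·2+5·7+1·7 = 46 | 1·4+1·7+5·7 = 46
gcd(2,5,1,1,1,5) = 1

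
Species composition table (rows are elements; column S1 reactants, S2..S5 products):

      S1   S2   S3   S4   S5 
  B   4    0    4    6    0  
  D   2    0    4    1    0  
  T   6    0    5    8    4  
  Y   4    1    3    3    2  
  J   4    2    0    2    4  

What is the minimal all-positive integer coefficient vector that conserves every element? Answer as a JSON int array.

Coefficients: [5, 6, 2, 2, 1]

B: 5·4 = 20 | 6·0+2·4+2·6+1·0 = 20
D: 5·2 = 10 | 6·0+2·4+2·1+1·0 = 10
T: 5·6 = 30 | 6·0+2·5+2·8+1·4 = 30
Y: 5·4 = 20 | 6·1+2·3+2·3+1·2 = 20
J: 5·4 = 20 | 6·2+2·0+2·2+1·4 = 20
gcd(5,6,2,2,1) = 1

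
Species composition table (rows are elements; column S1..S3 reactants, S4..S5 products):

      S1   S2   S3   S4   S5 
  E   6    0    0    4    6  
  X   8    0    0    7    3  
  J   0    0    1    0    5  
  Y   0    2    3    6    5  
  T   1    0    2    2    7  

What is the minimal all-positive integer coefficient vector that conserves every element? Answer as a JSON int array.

Coefficients: [3, 4, 5, 3, 1]

E: 3·6+4·0+5·0 = 18 | 3·4+1·6 = 18
X: 3·8+4·0+5·0 = 24 | 3·7+1·3 = 24
J: 3·0+4·0+5·1 = 5 | 3·0+1·5 = 5
Y: 3·0+4·2+5·3 = 23 | 3·6+1·5 = 23
T: 3·1+4·0+5·2 = 13 | 3·2+1·7 = 13
gcd(3,4,5,3,1) = 1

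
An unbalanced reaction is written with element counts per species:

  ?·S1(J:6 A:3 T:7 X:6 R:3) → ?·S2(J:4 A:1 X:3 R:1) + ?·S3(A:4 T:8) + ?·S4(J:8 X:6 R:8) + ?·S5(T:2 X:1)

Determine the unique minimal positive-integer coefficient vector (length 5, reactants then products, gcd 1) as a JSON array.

J: 4·6 = 24 | 4·4+2·0+1·8+6·0 = 24
A: 4·3 = 12 | 4·1+2·4+1·0+6·0 = 12
T: 4·7 = 28 | 4·0+2·8+1·0+6·2 = 28
X: 4·6 = 24 | 4·3+2·0+1·6+6·1 = 24
R: 4·3 = 12 | 4·1+2·0+1·8+6·0 = 12
gcd(4,4,2,1,6) = 1

Coefficients: [4, 4, 2, 1, 6]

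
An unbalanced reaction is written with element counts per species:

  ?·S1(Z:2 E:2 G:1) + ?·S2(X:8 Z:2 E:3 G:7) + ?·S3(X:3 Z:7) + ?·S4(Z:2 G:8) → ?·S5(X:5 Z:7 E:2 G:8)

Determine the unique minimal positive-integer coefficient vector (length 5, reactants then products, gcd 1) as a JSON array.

X: 2·0+2·8+3·3+3·0 = 25 | 5·5 = 25
Z: 2·2+2·2+3·7+3·2 = 35 | 5·7 = 35
E: 2·2+2·3+3·0+3·0 = 10 | 5·2 = 10
G: 2·1+2·7+3·0+3·8 = 40 | 5·8 = 40
gcd(2,2,3,3,5) = 1

Coefficients: [2, 2, 3, 3, 5]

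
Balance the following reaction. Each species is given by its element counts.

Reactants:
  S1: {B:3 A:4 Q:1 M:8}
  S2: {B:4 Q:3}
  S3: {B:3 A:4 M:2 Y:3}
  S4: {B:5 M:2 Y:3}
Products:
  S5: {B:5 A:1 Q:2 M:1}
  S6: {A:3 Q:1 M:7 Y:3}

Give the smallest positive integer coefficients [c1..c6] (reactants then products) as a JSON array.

B: 2·3+4·4+1·3+1·5 = 30 | 6·5+2·0 = 30
A: 2·4+4·0+1·4+1·0 = 12 | 6·1+2·3 = 12
Q: 2·1+4·3+1·0+1·0 = 14 | 6·2+2·1 = 14
M: 2·8+4·0+1·2+1·2 = 20 | 6·1+2·7 = 20
Y: 2·0+4·0+1·3+1·3 = 6 | 6·0+2·3 = 6
gcd(2,4,1,1,6,2) = 1

Coefficients: [2, 4, 1, 1, 6, 2]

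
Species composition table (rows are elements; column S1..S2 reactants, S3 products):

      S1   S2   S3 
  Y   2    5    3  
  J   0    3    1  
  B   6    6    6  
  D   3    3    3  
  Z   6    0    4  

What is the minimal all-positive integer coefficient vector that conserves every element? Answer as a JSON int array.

Coefficients: [2, 1, 3]

Y: 2·2+1·5 = 9 | 3·3 = 9
J: 2·0+1·3 = 3 | 3·1 = 3
B: 2·6+1·6 = 18 | 3·6 = 18
D: 2·3+1·3 = 9 | 3·3 = 9
Z: 2·6+1·0 = 12 | 3·4 = 12
gcd(2,1,3) = 1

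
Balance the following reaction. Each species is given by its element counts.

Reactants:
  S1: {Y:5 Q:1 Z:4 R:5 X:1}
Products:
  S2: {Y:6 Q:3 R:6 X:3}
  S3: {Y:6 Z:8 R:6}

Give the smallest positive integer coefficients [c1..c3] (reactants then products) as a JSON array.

Y: 6·5 = 30 | 2·6+3·6 = 30
Q: 6·1 = 6 | 2·3+3·0 = 6
Z: 6·4 = 24 | 2·0+3·8 = 24
R: 6·5 = 30 | 2·6+3·6 = 30
X: 6·1 = 6 | 2·3+3·0 = 6
gcd(6,2,3) = 1

Coefficients: [6, 2, 3]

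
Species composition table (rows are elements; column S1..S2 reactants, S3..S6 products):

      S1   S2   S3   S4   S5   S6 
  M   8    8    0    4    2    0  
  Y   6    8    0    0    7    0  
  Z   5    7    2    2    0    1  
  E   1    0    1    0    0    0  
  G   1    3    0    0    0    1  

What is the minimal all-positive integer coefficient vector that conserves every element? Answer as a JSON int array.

M: 1·8+1·8 = 16 | 1·0+3·4+2·2+4·0 = 16
Y: 1·6+1·8 = 14 | 1·0+3·0+2·7+4·0 = 14
Z: 1·5+1·7 = 12 | 1·2+3·2+2·0+4·1 = 12
E: 1·1+1·0 = 1 | 1·1+3·0+2·0+4·0 = 1
G: 1·1+1·3 = 4 | 1·0+3·0+2·0+4·1 = 4
gcd(1,1,1,3,2,4) = 1

Coefficients: [1, 1, 1, 3, 2, 4]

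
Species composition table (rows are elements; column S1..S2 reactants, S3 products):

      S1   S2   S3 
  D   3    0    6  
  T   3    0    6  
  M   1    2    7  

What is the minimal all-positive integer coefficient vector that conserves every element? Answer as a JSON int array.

D: 4·3+5·0 = 12 | 2·6 = 12
T: 4·3+5·0 = 12 | 2·6 = 12
M: 4·1+5·2 = 14 | 2·7 = 14
gcd(4,5,2) = 1

Coefficients: [4, 5, 2]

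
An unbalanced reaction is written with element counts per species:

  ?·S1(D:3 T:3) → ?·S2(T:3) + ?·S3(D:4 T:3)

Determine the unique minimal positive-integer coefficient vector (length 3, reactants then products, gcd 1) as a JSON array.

Coefficients: [4, 1, 3]

D: 4·3 = 12 | 1·0+3·4 = 12
T: 4·3 = 12 | 1·3+3·3 = 12
gcd(4,1,3) = 1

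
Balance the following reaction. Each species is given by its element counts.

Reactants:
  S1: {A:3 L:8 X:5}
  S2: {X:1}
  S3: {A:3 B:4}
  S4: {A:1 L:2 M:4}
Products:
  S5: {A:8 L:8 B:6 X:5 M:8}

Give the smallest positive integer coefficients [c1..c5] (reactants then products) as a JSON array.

A: 1·3+5·0+3·3+4·1 = 16 | 2·8 = 16
L: 1·8+5·0+3·0+4·2 = 16 | 2·8 = 16
B: 1·0+5·0+3·4+4·0 = 12 | 2·6 = 12
X: 1·5+5·1+3·0+4·0 = 10 | 2·5 = 10
M: 1·0+5·0+3·0+4·4 = 16 | 2·8 = 16
gcd(1,5,3,4,2) = 1

Coefficients: [1, 5, 3, 4, 2]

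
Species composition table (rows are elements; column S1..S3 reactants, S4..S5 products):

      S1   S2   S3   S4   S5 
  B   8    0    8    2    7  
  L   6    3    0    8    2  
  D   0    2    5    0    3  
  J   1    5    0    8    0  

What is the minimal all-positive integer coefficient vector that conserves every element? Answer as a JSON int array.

Coefficients: [4, 4, 2, 3, 6]

B: 4·8+4·0+2·8 = 48 | 3·2+6·7 = 48
L: 4·6+4·3+2·0 = 36 | 3·8+6·2 = 36
D: 4·0+4·2+2·5 = 18 | 3·0+6·3 = 18
J: 4·1+4·5+2·0 = 24 | 3·8+6·0 = 24
gcd(4,4,2,3,6) = 1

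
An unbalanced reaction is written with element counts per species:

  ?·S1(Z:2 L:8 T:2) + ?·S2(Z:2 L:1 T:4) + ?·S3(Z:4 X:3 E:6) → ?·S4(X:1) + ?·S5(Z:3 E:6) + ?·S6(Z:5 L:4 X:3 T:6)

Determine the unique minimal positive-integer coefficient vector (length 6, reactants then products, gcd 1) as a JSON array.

Z: 1·2+4·2+5·4 = 30 | 6·0+5·3+3·5 = 30
L: 1·8+4·1+5·0 = 12 | 6·0+5·0+3·4 = 12
X: 1·0+4·0+5·3 = 15 | 6·1+5·0+3·3 = 15
T: 1·2+4·4+5·0 = 18 | 6·0+5·0+3·6 = 18
E: 1·0+4·0+5·6 = 30 | 6·0+5·6+3·0 = 30
gcd(1,4,5,6,5,3) = 1

Coefficients: [1, 4, 5, 6, 5, 3]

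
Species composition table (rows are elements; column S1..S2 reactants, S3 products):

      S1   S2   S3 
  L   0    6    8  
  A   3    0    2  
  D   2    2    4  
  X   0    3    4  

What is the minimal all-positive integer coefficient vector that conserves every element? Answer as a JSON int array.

Coefficients: [2, 4, 3]

L: 2·0+4·6 = 24 | 3·8 = 24
A: 2·3+4·0 = 6 | 3·2 = 6
D: 2·2+4·2 = 12 | 3·4 = 12
X: 2·0+4·3 = 12 | 3·4 = 12
gcd(2,4,3) = 1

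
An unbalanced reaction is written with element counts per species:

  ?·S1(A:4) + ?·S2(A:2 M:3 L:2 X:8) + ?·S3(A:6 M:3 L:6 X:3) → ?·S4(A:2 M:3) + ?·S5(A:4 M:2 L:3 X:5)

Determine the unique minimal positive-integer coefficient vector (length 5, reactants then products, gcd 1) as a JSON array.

A: 2·4+3·2+2·6 = 26 | 1·2+6·4 = 26
M: 2·0+3·3+2·3 = 15 | 1·3+6·2 = 15
L: 2·0+3·2+2·6 = 18 | 1·0+6·3 = 18
X: 2·0+3·8+2·3 = 30 | 1·0+6·5 = 30
gcd(2,3,2,1,6) = 1

Coefficients: [2, 3, 2, 1, 6]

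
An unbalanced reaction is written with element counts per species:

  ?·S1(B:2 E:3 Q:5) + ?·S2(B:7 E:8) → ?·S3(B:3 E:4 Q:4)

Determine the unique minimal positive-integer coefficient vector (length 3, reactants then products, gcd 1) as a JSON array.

B: 4·2+1·7 = 15 | 5·3 = 15
E: 4·3+1·8 = 20 | 5·4 = 20
Q: 4·5+1·0 = 20 | 5·4 = 20
gcd(4,1,5) = 1

Coefficients: [4, 1, 5]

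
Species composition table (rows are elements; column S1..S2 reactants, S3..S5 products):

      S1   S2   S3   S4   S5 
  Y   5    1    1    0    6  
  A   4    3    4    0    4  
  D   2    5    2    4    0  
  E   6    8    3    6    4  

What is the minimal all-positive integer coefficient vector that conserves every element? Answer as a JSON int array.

Y: 6·5+4·1 = 34 | 4·1+6·0+5·6 = 34
A: 6·4+4·3 = 36 | 4·4+6·0+5·4 = 36
D: 6·2+4·5 = 32 | 4·2+6·4+5·0 = 32
E: 6·6+4·8 = 68 | 4·3+6·6+5·4 = 68
gcd(6,4,4,6,5) = 1

Coefficients: [6, 4, 4, 6, 5]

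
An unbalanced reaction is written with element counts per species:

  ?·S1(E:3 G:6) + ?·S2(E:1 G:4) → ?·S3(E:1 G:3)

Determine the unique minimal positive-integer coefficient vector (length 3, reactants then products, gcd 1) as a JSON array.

Coefficients: [1, 3, 6]

E: 1·3+3·1 = 6 | 6·1 = 6
G: 1·6+3·4 = 18 | 6·3 = 18
gcd(1,3,6) = 1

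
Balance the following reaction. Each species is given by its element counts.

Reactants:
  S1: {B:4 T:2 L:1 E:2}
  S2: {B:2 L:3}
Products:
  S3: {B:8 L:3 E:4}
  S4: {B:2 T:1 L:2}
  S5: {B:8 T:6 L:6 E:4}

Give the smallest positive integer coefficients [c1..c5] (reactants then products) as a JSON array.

Coefficients: [6, 6, 2, 6, 1]

B: 6·4+6·2 = 36 | 2·8+6·2+1·8 = 36
T: 6·2+6·0 = 12 | 2·0+6·1+1·6 = 12
L: 6·1+6·3 = 24 | 2·3+6·2+1·6 = 24
E: 6·2+6·0 = 12 | 2·4+6·0+1·4 = 12
gcd(6,6,2,6,1) = 1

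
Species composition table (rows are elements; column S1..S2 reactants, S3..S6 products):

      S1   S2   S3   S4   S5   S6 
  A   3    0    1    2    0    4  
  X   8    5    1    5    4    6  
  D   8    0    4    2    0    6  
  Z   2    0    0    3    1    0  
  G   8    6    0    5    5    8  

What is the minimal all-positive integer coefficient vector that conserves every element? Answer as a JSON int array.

A: 4·3+1·0 = 12 | 6·1+1·2+5·0+1·4 = 12
X: 4·8+1·5 = 37 | 6·1+1·5+5·4+1·6 = 37
D: 4·8+1·0 = 32 | 6·4+1·2+5·0+1·6 = 32
Z: 4·2+1·0 = 8 | 6·0+1·3+5·1+1·0 = 8
G: 4·8+1·6 = 38 | 6·0+1·5+5·5+1·8 = 38
gcd(4,1,6,1,5,1) = 1

Coefficients: [4, 1, 6, 1, 5, 1]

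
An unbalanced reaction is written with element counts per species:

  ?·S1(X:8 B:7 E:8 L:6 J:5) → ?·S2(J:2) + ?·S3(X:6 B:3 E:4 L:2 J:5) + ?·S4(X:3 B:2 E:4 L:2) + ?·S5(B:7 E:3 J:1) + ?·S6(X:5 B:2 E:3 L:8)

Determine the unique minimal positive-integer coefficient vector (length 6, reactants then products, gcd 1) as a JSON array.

X: 5·8 = 40 | 4·0+3·6+4·3+2·0+2·5 = 40
B: 5·7 = 35 | 4·0+3·3+4·2+2·7+2·2 = 35
E: 5·8 = 40 | 4·0+3·4+4·4+2·3+2·3 = 40
L: 5·6 = 30 | 4·0+3·2+4·2+2·0+2·8 = 30
J: 5·5 = 25 | 4·2+3·5+4·0+2·1+2·0 = 25
gcd(5,4,3,4,2,2) = 1

Coefficients: [5, 4, 3, 4, 2, 2]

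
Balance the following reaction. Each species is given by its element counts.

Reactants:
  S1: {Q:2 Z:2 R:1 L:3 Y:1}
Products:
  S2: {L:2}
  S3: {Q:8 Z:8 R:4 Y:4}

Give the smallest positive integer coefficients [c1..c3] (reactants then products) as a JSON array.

Coefficients: [4, 6, 1]

Q: 4·2 = 8 | 6·0+1·8 = 8
Z: 4·2 = 8 | 6·0+1·8 = 8
R: 4·1 = 4 | 6·0+1·4 = 4
L: 4·3 = 12 | 6·2+1·0 = 12
Y: 4·1 = 4 | 6·0+1·4 = 4
gcd(4,6,1) = 1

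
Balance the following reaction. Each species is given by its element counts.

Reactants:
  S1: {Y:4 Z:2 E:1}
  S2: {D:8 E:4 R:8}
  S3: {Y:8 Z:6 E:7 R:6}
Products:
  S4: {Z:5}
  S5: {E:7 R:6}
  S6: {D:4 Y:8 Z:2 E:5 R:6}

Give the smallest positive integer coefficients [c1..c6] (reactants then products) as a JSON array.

Coefficients: [4, 3, 4, 4, 2, 6]

D: 4·0+3·8+4·0 = 24 | 4·0+2·0+6·4 = 24
Y: 4·4+3·0+4·8 = 48 | 4·0+2·0+6·8 = 48
Z: 4·2+3·0+4·6 = 32 | 4·5+2·0+6·2 = 32
E: 4·1+3·4+4·7 = 44 | 4·0+2·7+6·5 = 44
R: 4·0+3·8+4·6 = 48 | 4·0+2·6+6·6 = 48
gcd(4,3,4,4,2,6) = 1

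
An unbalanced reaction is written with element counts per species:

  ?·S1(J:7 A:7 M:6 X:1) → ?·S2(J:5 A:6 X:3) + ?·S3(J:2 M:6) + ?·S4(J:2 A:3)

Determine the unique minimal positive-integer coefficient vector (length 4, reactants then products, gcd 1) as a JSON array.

Coefficients: [3, 1, 3, 5]

J: 3·7 = 21 | 1·5+3·2+5·2 = 21
A: 3·7 = 21 | 1·6+3·0+5·3 = 21
M: 3·6 = 18 | 1·0+3·6+5·0 = 18
X: 3·1 = 3 | 1·3+3·0+5·0 = 3
gcd(3,1,3,5) = 1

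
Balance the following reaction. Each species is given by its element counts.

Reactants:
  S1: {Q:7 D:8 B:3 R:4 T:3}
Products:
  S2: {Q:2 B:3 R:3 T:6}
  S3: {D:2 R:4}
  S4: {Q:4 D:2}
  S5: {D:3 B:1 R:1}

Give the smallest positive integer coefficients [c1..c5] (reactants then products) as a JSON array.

Coefficients: [4, 2, 1, 6, 6]

Q: 4·7 = 28 | 2·2+1·0+6·4+6·0 = 28
D: 4·8 = 32 | 2·0+1·2+6·2+6·3 = 32
B: 4·3 = 12 | 2·3+1·0+6·0+6·1 = 12
R: 4·4 = 16 | 2·3+1·4+6·0+6·1 = 16
T: 4·3 = 12 | 2·6+1·0+6·0+6·0 = 12
gcd(4,2,1,6,6) = 1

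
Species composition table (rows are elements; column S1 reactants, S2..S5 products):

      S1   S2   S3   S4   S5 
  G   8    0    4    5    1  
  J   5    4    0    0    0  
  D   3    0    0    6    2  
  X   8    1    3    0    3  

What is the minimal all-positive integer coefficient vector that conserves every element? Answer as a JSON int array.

G: 4·8 = 32 | 5·0+6·4+1·5+3·1 = 32
J: 4·5 = 20 | 5·4+6·0+1·0+3·0 = 20
D: 4·3 = 12 | 5·0+6·0+1·6+3·2 = 12
X: 4·8 = 32 | 5·1+6·3+1·0+3·3 = 32
gcd(4,5,6,1,3) = 1

Coefficients: [4, 5, 6, 1, 3]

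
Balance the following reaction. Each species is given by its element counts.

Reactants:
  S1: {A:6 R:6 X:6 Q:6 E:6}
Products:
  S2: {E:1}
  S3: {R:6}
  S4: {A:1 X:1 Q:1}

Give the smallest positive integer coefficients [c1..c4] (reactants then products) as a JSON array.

A: 1·6 = 6 | 6·0+1·0+6·1 = 6
R: 1·6 = 6 | 6·0+1·6+6·0 = 6
X: 1·6 = 6 | 6·0+1·0+6·1 = 6
Q: 1·6 = 6 | 6·0+1·0+6·1 = 6
E: 1·6 = 6 | 6·1+1·0+6·0 = 6
gcd(1,6,1,6) = 1

Coefficients: [1, 6, 1, 6]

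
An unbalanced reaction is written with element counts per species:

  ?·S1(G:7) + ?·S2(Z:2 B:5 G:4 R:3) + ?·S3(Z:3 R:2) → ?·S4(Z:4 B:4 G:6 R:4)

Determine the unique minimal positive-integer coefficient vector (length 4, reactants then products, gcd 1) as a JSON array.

Coefficients: [2, 4, 4, 5]

Z: 2·0+4·2+4·3 = 20 | 5·4 = 20
B: 2·0+4·5+4·0 = 20 | 5·4 = 20
G: 2·7+4·4+4·0 = 30 | 5·6 = 30
R: 2·0+4·3+4·2 = 20 | 5·4 = 20
gcd(2,4,4,5) = 1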